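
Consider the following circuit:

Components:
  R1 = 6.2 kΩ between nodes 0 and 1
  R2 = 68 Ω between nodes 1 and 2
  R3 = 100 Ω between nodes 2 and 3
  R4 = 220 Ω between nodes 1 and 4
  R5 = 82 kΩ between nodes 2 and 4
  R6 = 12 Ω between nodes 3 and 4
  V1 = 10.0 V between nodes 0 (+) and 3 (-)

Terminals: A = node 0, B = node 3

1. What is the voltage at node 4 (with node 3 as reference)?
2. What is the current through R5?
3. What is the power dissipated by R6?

Nodal analysis, taking node 3 as the 0 V reference.
Source V1 fixes V_0 = 10 V.
KCL at each unknown node (sum of currents leaving = 0; resistances in Ω):
  Node 1: (V_1 - 10)/6200 + (V_1 - V_2)/68 + (V_1 - V_4)/220 = 0
  Node 2: (V_2 - V_1)/68 + (V_2 - 0)/100 + (V_2 - V_4)/82000 = 0
  Node 4: (V_4 - V_1)/220 + (V_4 - V_2)/82000 + (V_4 - 0)/12 = 0
Collecting terms (coefficients in siemens):
  0.01941·V_1 - 0.01471·V_2 - 0.004545·V_4 = 0.001613
  0.02472·V_2 - 0.01471·V_1 - 0.0000122·V_4 = 0
  0.08789·V_4 - 0.004545·V_1 - 0.0000122·V_2 = 0
Solving these 3 simultaneous equations (Gaussian elimination) gives:
  V_1 = 0.1547 V, V_2 = 0.09203 V, V_4 = 0.008012 V
Part 1:
  Read off the nodal solution: V_4 = 0.008012 V
Part 2:
  I_R5 = (V_2 - V_4)/R5 = (0.09203 - 0.008012)/82000 = 0.000001025 A
  Magnitude: I_R5 = 0.000001025 A
Part 3:
  I_R6 = (V_3 - V_4)/R6 = (0 - 0.008012)/12 = -0.0006677 A
  P_R6 = I_R6² × R6 = (-0.0006677)² × 12 = 0.00000535 W

Final answers:
1. V_4 = 0.008012 V
2. I_R5 = 1.025e-06 A
3. P_R6 = 5.35e-06 W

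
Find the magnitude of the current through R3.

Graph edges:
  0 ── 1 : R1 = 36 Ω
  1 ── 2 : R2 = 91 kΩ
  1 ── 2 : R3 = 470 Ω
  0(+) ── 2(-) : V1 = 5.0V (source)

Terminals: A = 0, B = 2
Nodal analysis, taking node 2 as the 0 V reference.
Source V1 fixes V_0 = 5 V.
KCL at each unknown node (sum of currents leaving = 0; resistances in Ω):
  Node 1: (V_1 - 5)/36 + (V_1 - 0)/91000 + (V_1 - 0)/470 = 0
Collecting terms: 0.02992 × V_1 = 0.1389  =>  V_1 = 4.643 V
I_R3 = (V_1 - V_2)/R3 = (4.643 - 0)/470 = 0.009878 A
|I_R3| = 0.009878 A

Final answer: |I_R3| = 0.009878 A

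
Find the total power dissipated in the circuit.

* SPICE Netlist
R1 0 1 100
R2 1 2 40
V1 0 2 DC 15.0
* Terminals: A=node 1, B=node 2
Nodal analysis, taking node 2 as the 0 V reference.
Source V1 fixes V_0 = 15 V.
KCL at each unknown node (sum of currents leaving = 0; resistances in Ω):
  Node 1: (V_1 - 15)/100 + (V_1 - 0)/40 = 0
Collecting terms: 0.035 × V_1 = 0.15  =>  V_1 = 4.286 V
Power in each resistor, P = (ΔV)²/R:
  P_R1 = (15 - 4.286)²/100 = 1.148 W
  P_R2 = (4.286 - 0)²/40 = 0.4592 W
P_total = P_R1 + P_R2 = 1.607 W

Final answer: 1.607 W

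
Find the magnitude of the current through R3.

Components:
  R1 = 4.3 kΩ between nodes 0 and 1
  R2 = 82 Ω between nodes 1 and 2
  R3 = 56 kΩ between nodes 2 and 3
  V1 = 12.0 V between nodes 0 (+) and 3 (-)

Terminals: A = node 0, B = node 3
Nodal analysis, taking node 3 as the 0 V reference.
Source V1 fixes V_0 = 12 V.
KCL at each unknown node (sum of currents leaving = 0; resistances in Ω):
  Node 1: (V_1 - 12)/4300 + (V_1 - V_2)/82 = 0
  Node 2: (V_2 - V_1)/82 + (V_2 - 0)/56000 = 0
Collecting terms (coefficients in siemens):
  0.01243·V_1 - 0.0122·V_2 = 0.002791
  0.01221·V_2 - 0.0122·V_1 = 0
Determinant D = (0.01243)(0.01221) - (-0.0122)(-0.0122) = 0.000003058
V_1 = [(0.002791)(0.01221) - (-0.0122)(0)]/D = 11.15 V
V_2 = [(0.01243)(0) - (0.002791)(-0.0122)]/D = 11.13 V
I_R3 = (V_2 - V_3)/R3 = (11.13 - 0)/56000 = 0.0001987 A
|I_R3| = 0.0001987 A

Final answer: |I_R3| = 0.0001987 A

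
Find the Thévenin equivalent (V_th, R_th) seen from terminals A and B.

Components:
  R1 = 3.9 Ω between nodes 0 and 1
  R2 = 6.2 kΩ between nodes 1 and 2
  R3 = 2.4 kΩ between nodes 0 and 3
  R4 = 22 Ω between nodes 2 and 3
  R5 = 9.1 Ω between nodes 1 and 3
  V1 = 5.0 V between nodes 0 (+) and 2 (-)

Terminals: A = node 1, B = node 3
Step 1 — V_th is the open-circuit voltage V_A - V_B (nothing connected across the terminals).
Nodal analysis, taking node 2 as the 0 V reference.
Source V1 fixes V_0 = 5 V.
KCL at each unknown node (sum of currents leaving = 0; resistances in Ω):
  Node 1: (V_1 - 5)/3.9 + (V_1 - 0)/6200 + (V_1 - V_3)/9.1 = 0
  Node 3: (V_3 - 5)/2400 + (V_3 - 0)/22 + (V_3 - V_1)/9.1 = 0
Collecting terms (coefficients in siemens):
  0.3665·V_1 - 0.1099·V_3 = 1.282
  0.1558·V_3 - 0.1099·V_1 = 0.002083
Determinant D = (0.3665)(0.1558) - (-0.1099)(-0.1099) = 0.045
V_1 = [(1.282)(0.1558) - (-0.1099)(0.002083)]/D = 4.442 V
V_3 = [(0.3665)(0.002083) - (1.282)(-0.1099)]/D = 3.147 V
V_th = V_1 - V_3 = 4.442 - 3.147 = 1.295 V
Step 2 — R_th: zero the source — replace V1 by a short circuit (node 2 merges into node 0) — and find the resistance seen between A (node 1) and B (node 3).
Reduce the network between node 1 (A) and node 3 (B) by series/parallel combination:
  Rp1 = R1 ‖ R2 (parallel, both between nodes 0 and 1) = 1/(1/3.9 + 1/6200) = 3.898 Ω
  Rp2 = R3 ‖ R4 (parallel, both between nodes 0 and 3) = 1/(1/2400 + 1/22) = 21.8 Ω
  Rs1 = Rp1 + Rp2 (series, joined only at node 0) = 3.898 + 21.8 = 25.7 Ω
  Rp3 = R5 ‖ Rs1 (parallel, both between nodes 1 and 3) = 1/(1/9.1 + 1/25.7) = 6.72 Ω
R_th = 6.72 Ω

Final answer: V_th = 1.295 V, R_th = 6.72 Ω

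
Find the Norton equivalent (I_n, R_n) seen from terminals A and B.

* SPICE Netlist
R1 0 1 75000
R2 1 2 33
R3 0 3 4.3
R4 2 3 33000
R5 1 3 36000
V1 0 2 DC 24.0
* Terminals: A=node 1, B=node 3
Find the Thévenin equivalent first; then I_n = V_th/R_th and R_n = R_th.
Step 1 — V_th is the open-circuit voltage V_A - V_B (nothing connected across the terminals).
Nodal analysis, taking node 2 as the 0 V reference.
Source V1 fixes V_0 = 24 V.
KCL at each unknown node (sum of currents leaving = 0; resistances in Ω):
  Node 1: (V_1 - 24)/75000 + (V_1 - 0)/33 + (V_1 - V_3)/36000 = 0
  Node 3: (V_3 - 24)/4.3 + (V_3 - 0)/33000 + (V_3 - V_1)/36000 = 0
Collecting terms (coefficients in siemens):
  0.03034·V_1 - 0.00002778·V_3 = 0.00032
  0.2326·V_3 - 0.00002778·V_1 = 5.581
Determinant D = (0.03034)(0.2326) - (-0.00002778)(-0.00002778) = 0.007059
V_1 = [(0.00032)(0.2326) - (-0.00002778)(5.581)]/D = 0.03251 V
V_3 = [(0.03034)(5.581) - (0.00032)(-0.00002778)]/D = 23.99 V
V_th = V_1 - V_3 = 0.03251 - 23.99 = -23.96 V
Step 2 — R_th: zero the source — replace V1 by a short circuit (node 2 merges into node 0) — and find the resistance seen between A (node 1) and B (node 3).
Reduce the network between node 1 (A) and node 3 (B) by series/parallel combination:
  Rp1 = R1 ‖ R2 (parallel, both between nodes 0 and 1) = 1/(1/75000 + 1/33) = 32.99 Ω
  Rp2 = R3 ‖ R4 (parallel, both between nodes 0 and 3) = 1/(1/4.3 + 1/33000) = 4.299 Ω
  Rs1 = Rp1 + Rp2 (series, joined only at node 0) = 32.99 + 4.299 = 37.28 Ω
  Rp3 = R5 ‖ Rs1 (parallel, both between nodes 1 and 3) = 1/(1/36000 + 1/37.28) = 37.25 Ω
R_th = 37.25 Ω
I_n = V_th/R_th = -23.96/37.25 = -0.6433 A, and R_n = R_th = 37.25 Ω

Final answer: I_n = -0.6433 A, R_n = 37.25 Ω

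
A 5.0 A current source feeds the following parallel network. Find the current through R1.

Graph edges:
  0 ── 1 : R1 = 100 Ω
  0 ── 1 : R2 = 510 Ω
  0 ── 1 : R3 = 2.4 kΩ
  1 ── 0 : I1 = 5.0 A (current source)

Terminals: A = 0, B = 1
All resistors sit directly between nodes 0 and 1, so they are in parallel and share one voltage V; the full source current 5 A splits among them.
1/R_par = 1/100 + 1/510 + 1/2400 = 0.01238 S  =>  R_par = 80.79 Ω
V = I × R_par = 5 × 80.79 = 404 V
I_R1 = V/R1 = 404/100 = 4.04 A

Final answer: 4.04 A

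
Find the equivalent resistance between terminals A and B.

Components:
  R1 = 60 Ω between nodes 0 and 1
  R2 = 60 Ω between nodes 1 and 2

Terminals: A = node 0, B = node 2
Reduce the network between node 0 (A) and node 2 (B) by series/parallel combination:
  Rs1 = R1 + R2 (series, joined only at node 1) = 60 + 60 = 120 Ω
R_eq = 120 Ω

Final answer: 120 Ω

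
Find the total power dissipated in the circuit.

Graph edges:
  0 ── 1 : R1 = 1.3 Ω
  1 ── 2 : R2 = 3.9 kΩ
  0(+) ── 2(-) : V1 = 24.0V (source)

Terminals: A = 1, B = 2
Nodal analysis, taking node 2 as the 0 V reference.
Source V1 fixes V_0 = 24 V.
KCL at each unknown node (sum of currents leaving = 0; resistances in Ω):
  Node 1: (V_1 - 24)/1.3 + (V_1 - 0)/3900 = 0
Collecting terms: 0.7695 × V_1 = 18.46  =>  V_1 = 23.99 V
Power in each resistor, P = (ΔV)²/R:
  P_R1 = (24 - 23.99)²/1.3 = 0.0000492 W
  P_R2 = (23.99 - 0)²/3900 = 0.1476 W
P_total = P_R1 + P_R2 = 0.1476 W

Final answer: 0.1476 W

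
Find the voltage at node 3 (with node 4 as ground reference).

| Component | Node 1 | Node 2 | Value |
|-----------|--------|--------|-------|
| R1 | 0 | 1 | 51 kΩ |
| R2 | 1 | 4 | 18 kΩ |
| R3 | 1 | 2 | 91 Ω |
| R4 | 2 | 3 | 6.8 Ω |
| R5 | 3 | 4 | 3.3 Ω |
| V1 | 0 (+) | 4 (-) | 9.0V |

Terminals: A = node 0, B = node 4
Nodal analysis, taking node 4 as the 0 V reference.
Source V1 fixes V_0 = 9 V.
KCL at each unknown node (sum of currents leaving = 0; resistances in Ω):
  Node 1: (V_1 - 9)/51000 + (V_1 - 0)/18000 + (V_1 - V_2)/91 = 0
  Node 2: (V_2 - V_1)/91 + (V_2 - V_3)/6.8 = 0
  Node 3: (V_3 - V_2)/6.8 + (V_3 - 0)/3.3 = 0
Collecting terms (coefficients in siemens):
  0.01106·V_1 - 0.01099·V_2 = 0.0001765
  0.158·V_2 - 0.01099·V_1 - 0.1471·V_3 = 0
  0.4501·V_3 - 0.1471·V_2 = 0
Solving these 3 simultaneous equations (Gaussian elimination) gives:
  V_1 = 0.01771 V, V_2 = 0.001769 V, V_3 = 0.000578 V
The requested potential is V_3 = 0.000578 V.

Final answer: V_3 = 0.000578 V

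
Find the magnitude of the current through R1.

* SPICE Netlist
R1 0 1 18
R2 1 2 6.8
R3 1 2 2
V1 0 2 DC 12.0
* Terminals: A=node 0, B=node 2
Nodal analysis, taking node 2 as the 0 V reference.
Source V1 fixes V_0 = 12 V.
KCL at each unknown node (sum of currents leaving = 0; resistances in Ω):
  Node 1: (V_1 - 12)/18 + (V_1 - 0)/6.8 + (V_1 - 0)/2 = 0
Collecting terms: 0.7026 × V_1 = 0.6667  =>  V_1 = 0.9488 V
I_R1 = (V_0 - V_1)/R1 = (12 - 0.9488)/18 = 0.614 A
|I_R1| = 0.614 A

Final answer: |I_R1| = 0.614 A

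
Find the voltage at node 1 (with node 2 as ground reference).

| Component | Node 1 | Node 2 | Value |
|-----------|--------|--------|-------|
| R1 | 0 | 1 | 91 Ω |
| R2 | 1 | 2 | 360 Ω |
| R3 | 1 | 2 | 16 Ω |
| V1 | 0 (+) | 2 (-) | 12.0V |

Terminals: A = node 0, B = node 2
Nodal analysis, taking node 2 as the 0 V reference.
Source V1 fixes V_0 = 12 V.
KCL at each unknown node (sum of currents leaving = 0; resistances in Ω):
  Node 1: (V_1 - 12)/91 + (V_1 - 0)/360 + (V_1 - 0)/16 = 0
Collecting terms: 0.07627 × V_1 = 0.1319  =>  V_1 = 1.729 V
The requested potential is V_1 = 1.729 V.

Final answer: V_1 = 1.729 V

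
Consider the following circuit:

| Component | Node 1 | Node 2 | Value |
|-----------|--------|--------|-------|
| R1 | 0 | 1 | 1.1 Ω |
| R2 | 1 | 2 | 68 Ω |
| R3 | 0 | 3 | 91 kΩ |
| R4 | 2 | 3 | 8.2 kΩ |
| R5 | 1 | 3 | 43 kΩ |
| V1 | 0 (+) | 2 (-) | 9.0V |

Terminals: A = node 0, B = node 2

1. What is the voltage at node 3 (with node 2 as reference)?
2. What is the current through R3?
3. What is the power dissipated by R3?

Nodal analysis, taking node 2 as the 0 V reference.
Source V1 fixes V_0 = 9 V.
KCL at each unknown node (sum of currents leaving = 0; resistances in Ω):
  Node 1: (V_1 - 9)/1.1 + (V_1 - 0)/68 + (V_1 - V_3)/43000 = 0
  Node 3: (V_3 - 9)/91000 + (V_3 - 0)/8200 + (V_3 - V_1)/43000 = 0
Collecting terms (coefficients in siemens):
  0.9238·V_1 - 0.00002326·V_3 = 8.182
  0.0001562·V_3 - 0.00002326·V_1 = 0.0000989
Determinant D = (0.9238)(0.0001562) - (-0.00002326)(-0.00002326) = 0.0001443
V_1 = [(8.182)(0.0001562) - (-0.00002326)(0.0000989)]/D = 8.857 V
V_3 = [(0.9238)(0.0000989) - (8.182)(-0.00002326)]/D = 1.952 V
Part 1:
  Read off the nodal solution: V_3 = 1.952 V
Part 2:
  I_R3 = (V_0 - V_3)/R3 = (9 - 1.952)/91000 = 0.00007745 A
  Magnitude: I_R3 = 0.00007745 A
Part 3:
  I_R3 = (V_0 - V_3)/R3 = (9 - 1.952)/91000 = 0.00007745 A
  P_R3 = I_R3² × R3 = (0.00007745)² × 91000 = 0.0005459 W

Final answers:
1. V_3 = 1.952 V
2. I_R3 = 7.745e-05 A
3. P_R3 = 0.0005459 W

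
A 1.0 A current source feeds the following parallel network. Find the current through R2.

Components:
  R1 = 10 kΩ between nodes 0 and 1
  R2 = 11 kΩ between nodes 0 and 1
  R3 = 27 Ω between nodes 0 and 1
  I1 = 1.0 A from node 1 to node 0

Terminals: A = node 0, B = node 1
All resistors sit directly between nodes 0 and 1, so they are in parallel and share one voltage V; the full source current 1 A splits among them.
1/R_par = 1/10000 + 1/11000 + 1/27 = 0.03723 S  =>  R_par = 26.86 Ω
V = I × R_par = 1 × 26.86 = 26.86 V
I_R2 = V/R2 = 26.86/11000 = 0.002442 A

Final answer: 0.002442 A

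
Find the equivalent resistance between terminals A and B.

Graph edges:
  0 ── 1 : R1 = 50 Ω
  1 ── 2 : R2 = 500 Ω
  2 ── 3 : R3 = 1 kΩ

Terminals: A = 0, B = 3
Reduce the network between node 0 (A) and node 3 (B) by series/parallel combination:
  Rs1 = R1 + R2 (series, joined only at node 1) = 50 + 500 = 550 Ω
  Rs2 = R3 + Rs1 (series, joined only at node 2) = 1000 + 550 = 1550 Ω
R_eq = 1.55 kΩ

Final answer: 1.55 kΩ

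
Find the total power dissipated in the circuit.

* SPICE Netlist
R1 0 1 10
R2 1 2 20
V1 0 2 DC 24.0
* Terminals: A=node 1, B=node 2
Nodal analysis, taking node 2 as the 0 V reference.
Source V1 fixes V_0 = 24 V.
KCL at each unknown node (sum of currents leaving = 0; resistances in Ω):
  Node 1: (V_1 - 24)/10 + (V_1 - 0)/20 = 0
Collecting terms: 0.15 × V_1 = 2.4  =>  V_1 = 16 V
Power in each resistor, P = (ΔV)²/R:
  P_R1 = (24 - 16)²/10 = 6.4 W
  P_R2 = (16 - 0)²/20 = 12.8 W
P_total = P_R1 + P_R2 = 19.2 W

Final answer: 19.2 W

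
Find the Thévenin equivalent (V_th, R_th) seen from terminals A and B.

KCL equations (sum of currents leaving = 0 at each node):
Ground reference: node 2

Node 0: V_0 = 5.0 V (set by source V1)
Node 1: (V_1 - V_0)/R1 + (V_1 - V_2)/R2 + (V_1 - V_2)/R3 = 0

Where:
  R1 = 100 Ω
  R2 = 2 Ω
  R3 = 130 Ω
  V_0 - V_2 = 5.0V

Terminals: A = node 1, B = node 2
Step 1 — V_th is the open-circuit voltage V_A - V_B (nothing connected across the terminals).
Nodal analysis, taking node 2 as the 0 V reference.
Source V1 fixes V_0 = 5 V.
KCL at each unknown node (sum of currents leaving = 0; resistances in Ω):
  Node 1: (V_1 - 5)/100 + (V_1 - 0)/2 + (V_1 - 0)/130 = 0
Collecting terms: 0.5177 × V_1 = 0.05  =>  V_1 = 0.09658 V
V_th = V_1 - V_2 = 0.09658 - 0 = 0.09658 V
Step 2 — R_th: zero the source — replace V1 by a short circuit (node 2 merges into node 0) — and find the resistance seen between A (node 1) and B (node 0).
Reduce the network between node 1 (A) and node 0 (B) by series/parallel combination:
  Rp1 = R1 ‖ R2 ‖ R3 (parallel, all between nodes 0 and 1) = 1/(1/100 + 1/2 + 1/130) = 1.932 Ω
R_th = 1.932 Ω

Final answer: V_th = 0.09658 V, R_th = 1.932 Ω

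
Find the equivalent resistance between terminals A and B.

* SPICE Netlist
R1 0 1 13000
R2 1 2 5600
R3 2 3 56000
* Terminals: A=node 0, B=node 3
Reduce the network between node 0 (A) and node 3 (B) by series/parallel combination:
  Rs1 = R1 + R2 (series, joined only at node 1) = 13000 + 5600 = 18600 Ω
  Rs2 = R3 + Rs1 (series, joined only at node 2) = 56000 + 18600 = 74600 Ω
R_eq = 74.6 kΩ

Final answer: 74.6 kΩ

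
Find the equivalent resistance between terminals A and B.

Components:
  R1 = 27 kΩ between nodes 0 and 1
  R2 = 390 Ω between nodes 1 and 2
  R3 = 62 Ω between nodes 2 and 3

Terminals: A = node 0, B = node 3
Reduce the network between node 0 (A) and node 3 (B) by series/parallel combination:
  Rs1 = R1 + R2 (series, joined only at node 1) = 27000 + 390 = 27390 Ω
  Rs2 = R3 + Rs1 (series, joined only at node 2) = 62 + 27390 = 27450 Ω
R_eq = 27.45 kΩ

Final answer: 27.45 kΩ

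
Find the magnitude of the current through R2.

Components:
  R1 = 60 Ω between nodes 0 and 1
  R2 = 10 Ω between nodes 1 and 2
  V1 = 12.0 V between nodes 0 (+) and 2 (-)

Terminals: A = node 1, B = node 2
Nodal analysis, taking node 2 as the 0 V reference.
Source V1 fixes V_0 = 12 V.
KCL at each unknown node (sum of currents leaving = 0; resistances in Ω):
  Node 1: (V_1 - 12)/60 + (V_1 - 0)/10 = 0
Collecting terms: 0.1167 × V_1 = 0.2  =>  V_1 = 1.714 V
I_R2 = (V_1 - V_2)/R2 = (1.714 - 0)/10 = 0.1714 A
|I_R2| = 0.1714 A

Final answer: |I_R2| = 0.1714 A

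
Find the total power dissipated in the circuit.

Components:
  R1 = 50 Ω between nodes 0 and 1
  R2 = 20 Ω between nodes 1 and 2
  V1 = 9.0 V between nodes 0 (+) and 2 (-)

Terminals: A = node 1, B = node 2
Nodal analysis, taking node 2 as the 0 V reference.
Source V1 fixes V_0 = 9 V.
KCL at each unknown node (sum of currents leaving = 0; resistances in Ω):
  Node 1: (V_1 - 9)/50 + (V_1 - 0)/20 = 0
Collecting terms: 0.07 × V_1 = 0.18  =>  V_1 = 2.571 V
Power in each resistor, P = (ΔV)²/R:
  P_R1 = (9 - 2.571)²/50 = 0.8265 W
  P_R2 = (2.571 - 0)²/20 = 0.3306 W
P_total = P_R1 + P_R2 = 1.157 W

Final answer: 1.157 W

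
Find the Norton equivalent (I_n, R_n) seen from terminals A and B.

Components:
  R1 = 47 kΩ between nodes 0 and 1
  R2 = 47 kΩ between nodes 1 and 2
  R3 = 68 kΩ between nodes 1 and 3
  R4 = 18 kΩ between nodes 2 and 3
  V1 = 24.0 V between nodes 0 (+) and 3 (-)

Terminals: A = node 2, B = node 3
Find the Thévenin equivalent first; then I_n = V_th/R_th and R_n = R_th.
Step 1 — V_th is the open-circuit voltage V_A - V_B (nothing connected across the terminals).
Nodal analysis, taking node 3 as the 0 V reference.
Source V1 fixes V_0 = 24 V.
KCL at each unknown node (sum of currents leaving = 0; resistances in Ω):
  Node 1: (V_1 - 24)/47000 + (V_1 - V_2)/47000 + (V_1 - 0)/68000 = 0
  Node 2: (V_2 - V_1)/47000 + (V_2 - 0)/18000 = 0
Collecting terms (coefficients in siemens):
  0.00005726·V_1 - 0.00002128·V_2 = 0.0005106
  0.00007683·V_2 - 0.00002128·V_1 = 0
Determinant D = (0.00005726)(0.00007683) - (-0.00002128)(-0.00002128) = 0.000000003947
V_1 = [(0.0005106)(0.00007683) - (-0.00002128)(0)]/D = 9.941 V
V_2 = [(0.00005726)(0) - (0.0005106)(-0.00002128)]/D = 2.753 V
V_th = V_2 - V_3 = 2.753 - 0 = 2.753 V
Step 2 — R_th: zero the source — replace V1 by a short circuit (node 3 merges into node 0) — and find the resistance seen between A (node 2) and B (node 0).
Reduce the network between node 2 (A) and node 0 (B) by series/parallel combination:
  Rp1 = R1 ‖ R3 (parallel, both between nodes 0 and 1) = 1/(1/47000 + 1/68000) = 27790 Ω
  Rs1 = R2 + Rp1 (series, joined only at node 1) = 47000 + 27790 = 74790 Ω
  Rp2 = R4 ‖ Rs1 (parallel, both between nodes 0 and 2) = 1/(1/18000 + 1/74790) = 14510 Ω
R_th = 14.51 kΩ
I_n = V_th/R_th = 2.753/14510 = 0.0001897 A, and R_n = R_th = 14.51 kΩ

Final answer: I_n = 0.0001897 A, R_n = 14.51 kΩ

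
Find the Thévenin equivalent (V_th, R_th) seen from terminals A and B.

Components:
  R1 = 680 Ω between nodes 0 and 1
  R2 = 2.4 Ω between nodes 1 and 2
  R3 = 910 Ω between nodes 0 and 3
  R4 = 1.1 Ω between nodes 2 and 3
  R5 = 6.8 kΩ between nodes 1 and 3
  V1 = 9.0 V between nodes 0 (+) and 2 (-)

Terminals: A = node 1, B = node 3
Step 1 — V_th is the open-circuit voltage V_A - V_B (nothing connected across the terminals).
Nodal analysis, taking node 2 as the 0 V reference.
Source V1 fixes V_0 = 9 V.
KCL at each unknown node (sum of currents leaving = 0; resistances in Ω):
  Node 1: (V_1 - 9)/680 + (V_1 - 0)/2.4 + (V_1 - V_3)/6800 = 0
  Node 3: (V_3 - 9)/910 + (V_3 - 0)/1.1 + (V_3 - V_1)/6800 = 0
Collecting terms (coefficients in siemens):
  0.4183·V_1 - 0.0001471·V_3 = 0.01324
  0.9103·V_3 - 0.0001471·V_1 = 0.00989
Determinant D = (0.4183)(0.9103) - (-0.0001471)(-0.0001471) = 0.3808
V_1 = [(0.01324)(0.9103) - (-0.0001471)(0.00989)]/D = 0.03165 V
V_3 = [(0.4183)(0.00989) - (0.01324)(-0.0001471)]/D = 0.01087 V
V_th = V_1 - V_3 = 0.03165 - 0.01087 = 0.02078 V
Step 2 — R_th: zero the source — replace V1 by a short circuit (node 2 merges into node 0) — and find the resistance seen between A (node 1) and B (node 3).
Reduce the network between node 1 (A) and node 3 (B) by series/parallel combination:
  Rp1 = R1 ‖ R2 (parallel, both between nodes 0 and 1) = 1/(1/680 + 1/2.4) = 2.392 Ω
  Rp2 = R3 ‖ R4 (parallel, both between nodes 0 and 3) = 1/(1/910 + 1/1.1) = 1.099 Ω
  Rs1 = Rp1 + Rp2 (series, joined only at node 0) = 2.392 + 1.099 = 3.49 Ω
  Rp3 = R5 ‖ Rs1 (parallel, both between nodes 1 and 3) = 1/(1/6800 + 1/3.49) = 3.488 Ω
R_th = 3.488 Ω

Final answer: V_th = 0.02078 V, R_th = 3.488 Ω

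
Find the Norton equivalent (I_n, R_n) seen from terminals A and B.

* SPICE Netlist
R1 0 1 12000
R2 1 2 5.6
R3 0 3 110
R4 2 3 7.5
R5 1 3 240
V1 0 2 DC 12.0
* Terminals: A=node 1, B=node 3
Find the Thévenin equivalent first; then I_n = V_th/R_th and R_n = R_th.
Step 1 — V_th is the open-circuit voltage V_A - V_B (nothing connected across the terminals).
Nodal analysis, taking node 2 as the 0 V reference.
Source V1 fixes V_0 = 12 V.
KCL at each unknown node (sum of currents leaving = 0; resistances in Ω):
  Node 1: (V_1 - 12)/12000 + (V_1 - 0)/5.6 + (V_1 - V_3)/240 = 0
  Node 3: (V_3 - 12)/110 + (V_3 - 0)/7.5 + (V_3 - V_1)/240 = 0
Collecting terms (coefficients in siemens):
  0.1828·V_1 - 0.004167·V_3 = 0.001
  0.1466·V_3 - 0.004167·V_1 = 0.1091
Determinant D = (0.1828)(0.1466) - (-0.004167)(-0.004167) = 0.02678
V_1 = [(0.001)(0.1466) - (-0.004167)(0.1091)]/D = 0.02245 V
V_3 = [(0.1828)(0.1091) - (0.001)(-0.004167)]/D = 0.7448 V
V_th = V_1 - V_3 = 0.02245 - 0.7448 = -0.7224 V
Step 2 — R_th: zero the source — replace V1 by a short circuit (node 2 merges into node 0) — and find the resistance seen between A (node 1) and B (node 3).
Reduce the network between node 1 (A) and node 3 (B) by series/parallel combination:
  Rp1 = R1 ‖ R2 (parallel, both between nodes 0 and 1) = 1/(1/12000 + 1/5.6) = 5.597 Ω
  Rp2 = R3 ‖ R4 (parallel, both between nodes 0 and 3) = 1/(1/110 + 1/7.5) = 7.021 Ω
  Rs1 = Rp1 + Rp2 (series, joined only at node 0) = 5.597 + 7.021 = 12.62 Ω
  Rp3 = R5 ‖ Rs1 (parallel, both between nodes 1 and 3) = 1/(1/240 + 1/12.62) = 11.99 Ω
R_th = 11.99 Ω
I_n = V_th/R_th = -0.7224/11.99 = -0.06026 A, and R_n = R_th = 11.99 Ω

Final answer: I_n = -0.06026 A, R_n = 11.99 Ω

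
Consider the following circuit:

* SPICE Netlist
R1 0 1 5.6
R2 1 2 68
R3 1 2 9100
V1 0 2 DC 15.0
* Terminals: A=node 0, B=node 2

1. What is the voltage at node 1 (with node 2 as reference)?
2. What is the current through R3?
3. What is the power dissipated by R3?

Nodal analysis, taking node 2 as the 0 V reference.
Source V1 fixes V_0 = 15 V.
KCL at each unknown node (sum of currents leaving = 0; resistances in Ω):
  Node 1: (V_1 - 15)/5.6 + (V_1 - 0)/68 + (V_1 - 0)/9100 = 0
Collecting terms: 0.1934 × V_1 = 2.679  =>  V_1 = 13.85 V
Part 1:
  Read off the nodal solution: V_1 = 13.85 V
Part 2:
  I_R3 = (V_1 - V_2)/R3 = (13.85 - 0)/9100 = 0.001522 A
  Magnitude: I_R3 = 0.001522 A
Part 3:
  I_R3 = (V_1 - V_2)/R3 = (13.85 - 0)/9100 = 0.001522 A
  P_R3 = I_R3² × R3 = (0.001522)² × 9100 = 0.02108 W

Final answers:
1. V_1 = 13.85 V
2. I_R3 = 0.001522 A
3. P_R3 = 0.02108 W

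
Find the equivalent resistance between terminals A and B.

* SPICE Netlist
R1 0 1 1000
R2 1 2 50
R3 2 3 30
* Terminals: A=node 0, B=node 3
Reduce the network between node 0 (A) and node 3 (B) by series/parallel combination:
  Rs1 = R1 + R2 (series, joined only at node 1) = 1000 + 50 = 1050 Ω
  Rs2 = R3 + Rs1 (series, joined only at node 2) = 30 + 1050 = 1080 Ω
R_eq = 1.08 kΩ

Final answer: 1.08 kΩ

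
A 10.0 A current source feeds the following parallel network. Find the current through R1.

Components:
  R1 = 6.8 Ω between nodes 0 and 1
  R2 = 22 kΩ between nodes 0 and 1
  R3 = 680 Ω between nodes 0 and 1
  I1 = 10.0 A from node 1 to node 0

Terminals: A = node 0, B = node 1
All resistors sit directly between nodes 0 and 1, so they are in parallel and share one voltage V; the full source current 10 A splits among them.
1/R_par = 1/6.8 + 1/22000 + 1/680 = 0.1486 S  =>  R_par = 6.731 Ω
V = I × R_par = 10 × 6.731 = 67.31 V
I_R1 = V/R1 = 67.31/6.8 = 9.898 A

Final answer: 9.898 A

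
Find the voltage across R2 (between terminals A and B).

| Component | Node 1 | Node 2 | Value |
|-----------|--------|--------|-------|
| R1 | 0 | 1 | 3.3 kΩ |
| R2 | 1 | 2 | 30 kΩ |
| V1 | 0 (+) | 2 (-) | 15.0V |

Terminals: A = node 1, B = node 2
R1 and R2 are in series across V1 (node 0 → node 1 → node 2), and the output A–B is taken across R2, so this is a voltage divider.
Series current: I = V1/(R1 + R2) = 15/(3300 + 30000) = 15/33300 = 0.0004505 A
V_R2 = I × R2 = V1 × R2/(R1 + R2) = 15 × 30000/33300 = 13.51 V

Final answer: 13.51 V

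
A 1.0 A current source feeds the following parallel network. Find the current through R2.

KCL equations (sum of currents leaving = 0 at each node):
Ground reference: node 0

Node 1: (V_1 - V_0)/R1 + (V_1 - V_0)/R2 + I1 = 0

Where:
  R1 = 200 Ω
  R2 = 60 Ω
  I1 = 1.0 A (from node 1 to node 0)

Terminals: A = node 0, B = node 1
All resistors sit directly between nodes 0 and 1, so they are in parallel and share one voltage V; the full source current 1 A splits among them.
1/R_par = 1/200 + 1/60 = 0.02167 S  =>  R_par = 46.15 Ω
V = I × R_par = 1 × 46.15 = 46.15 V
I_R2 = V/R2 = 46.15/60 = 0.7692 A

Final answer: 0.7692 A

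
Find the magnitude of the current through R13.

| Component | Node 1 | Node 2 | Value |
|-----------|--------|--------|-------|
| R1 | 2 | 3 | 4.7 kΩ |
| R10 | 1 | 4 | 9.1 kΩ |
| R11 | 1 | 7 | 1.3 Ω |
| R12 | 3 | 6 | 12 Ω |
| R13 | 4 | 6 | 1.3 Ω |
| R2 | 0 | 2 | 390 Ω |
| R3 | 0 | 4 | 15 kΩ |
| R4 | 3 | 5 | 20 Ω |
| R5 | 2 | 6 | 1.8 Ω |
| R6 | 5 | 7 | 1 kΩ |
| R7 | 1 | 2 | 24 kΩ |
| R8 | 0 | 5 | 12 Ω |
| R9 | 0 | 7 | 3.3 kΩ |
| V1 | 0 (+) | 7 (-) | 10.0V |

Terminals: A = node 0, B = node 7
Nodal analysis, taking node 7 as the 0 V reference.
Source V1 fixes V_0 = 10 V.
KCL at each unknown node (sum of currents leaving = 0; resistances in Ω):
  Node 1: (V_1 - V_2)/24000 + (V_1 - V_4)/9100 + (V_1 - 0)/1.3 = 0
  Node 2: (V_2 - V_3)/4700 + (V_2 - 10)/390 + (V_2 - V_6)/1.8 + (V_2 - V_1)/24000 = 0
  Node 3: (V_3 - V_2)/4700 + (V_3 - V_5)/20 + (V_3 - V_6)/12 = 0
  Node 4: (V_4 - 10)/15000 + (V_4 - V_1)/9100 + (V_4 - V_6)/1.3 = 0
  Node 5: (V_5 - V_3)/20 + (V_5 - 0)/1000 + (V_5 - 10)/12 = 0
  Node 6: (V_6 - V_2)/1.8 + (V_6 - V_3)/12 + (V_6 - V_4)/1.3 = 0
Collecting terms (coefficients in siemens):
  0.7694·V_1 - 0.00004167·V_2 - 0.0001099·V_4 = 0
  0.5584·V_2 - 0.00004167·V_1 - 0.0002128·V_3 - 0.5556·V_6 = 0.02564
  0.1335·V_3 - 0.0002128·V_2 - 0.05·V_5 - 0.08333·V_6 = 0
  0.7694·V_4 - 0.0001099·V_1 - 0.7692·V_6 = 0.0006667
  0.1343·V_5 - 0.05·V_3 = 0.8333
  1.408·V_6 - 0.5556·V_2 - 0.08333·V_3 - 0.7692·V_4 = 0
Solving these 6 simultaneous equations (Gaussian elimination) gives:
  V_1 = 0.001937 V, V_2 = 9.835 V, V_3 = 9.848 V, V_4 = 9.834 V
  V_5 = 9.869 V, V_6 = 9.835 V
I_R13 = (V_4 - V_6)/R13 = (9.834 - 9.835)/1.3 = -0.001069 A
|I_R13| = 0.001069 A

Final answer: |I_R13| = 0.001069 A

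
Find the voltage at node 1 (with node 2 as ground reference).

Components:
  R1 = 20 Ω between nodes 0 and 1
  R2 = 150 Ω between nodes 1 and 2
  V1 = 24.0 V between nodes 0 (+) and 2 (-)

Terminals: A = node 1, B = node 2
Nodal analysis, taking node 2 as the 0 V reference.
Source V1 fixes V_0 = 24 V.
KCL at each unknown node (sum of currents leaving = 0; resistances in Ω):
  Node 1: (V_1 - 24)/20 + (V_1 - 0)/150 = 0
Collecting terms: 0.05667 × V_1 = 1.2  =>  V_1 = 21.18 V
The requested potential is V_1 = 21.18 V.

Final answer: V_1 = 21.18 V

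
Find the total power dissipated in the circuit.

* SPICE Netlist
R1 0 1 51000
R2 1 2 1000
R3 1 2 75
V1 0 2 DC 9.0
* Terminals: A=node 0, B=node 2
Nodal analysis, taking node 2 as the 0 V reference.
Source V1 fixes V_0 = 9 V.
KCL at each unknown node (sum of currents leaving = 0; resistances in Ω):
  Node 1: (V_1 - 9)/51000 + (V_1 - 0)/1000 + (V_1 - 0)/75 = 0
Collecting terms: 0.01435 × V_1 = 0.0001765  =>  V_1 = 0.0123 V
Power in each resistor, P = (ΔV)²/R:
  P_R1 = (9 - 0.0123)²/51000 = 0.001584 W
  P_R2 = (0.0123 - 0)²/1000 = 0.0000001512 W
  P_R3 = (0.0123 - 0)²/75 = 0.000002016 W
P_total = P_R1 + P_R2 + P_R3 = 0.001586 W

Final answer: 0.001586 W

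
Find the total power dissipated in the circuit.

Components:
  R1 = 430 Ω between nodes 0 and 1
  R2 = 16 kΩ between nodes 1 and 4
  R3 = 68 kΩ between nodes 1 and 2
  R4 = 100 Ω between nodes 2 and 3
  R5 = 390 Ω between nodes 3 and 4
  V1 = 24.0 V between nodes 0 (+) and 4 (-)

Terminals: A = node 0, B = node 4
Nodal analysis, taking node 4 as the 0 V reference.
Source V1 fixes V_0 = 24 V.
KCL at each unknown node (sum of currents leaving = 0; resistances in Ω):
  Node 1: (V_1 - 24)/430 + (V_1 - 0)/16000 + (V_1 - V_2)/68000 = 0
  Node 2: (V_2 - V_1)/68000 + (V_2 - V_3)/100 = 0
  Node 3: (V_3 - V_2)/100 + (V_3 - 0)/390 = 0
Collecting terms (coefficients in siemens):
  0.002403·V_1 - 0.00001471·V_2 = 0.05581
  0.01001·V_2 - 0.00001471·V_1 - 0.01·V_3 = 0
  0.01256·V_3 - 0.01·V_2 = 0
Solving these 3 simultaneous equations (Gaussian elimination) gives:
  V_1 = 23.23 V, V_2 = 0.1662 V, V_3 = 0.1323 V
Power in each resistor, P = (ΔV)²/R:
  P_R1 = (24 - 23.23)²/430 = 0.001379 W
  P_R2 = (23.23 - 0)²/16000 = 0.03373 W
  P_R3 = (23.23 - 0.1662)²/68000 = 0.007823 W
  P_R4 = (0.1662 - 0.1323)²/100 = 0.0000115 W
  P_R5 = (0.1323 - 0)²/390 = 0.00004486 W
P_total = P_R1 + P_R2 + P_R3 + P_R4 + P_R5 = 0.04298 W

Final answer: 0.04298 W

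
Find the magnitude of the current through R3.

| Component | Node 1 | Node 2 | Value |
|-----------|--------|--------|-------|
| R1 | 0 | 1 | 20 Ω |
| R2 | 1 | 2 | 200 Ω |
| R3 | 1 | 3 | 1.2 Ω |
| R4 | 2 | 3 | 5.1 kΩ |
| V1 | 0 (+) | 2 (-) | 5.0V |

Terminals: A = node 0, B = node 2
Nodal analysis, taking node 2 as the 0 V reference.
Source V1 fixes V_0 = 5 V.
KCL at each unknown node (sum of currents leaving = 0; resistances in Ω):
  Node 1: (V_1 - 5)/20 + (V_1 - 0)/200 + (V_1 - V_3)/1.2 = 0
  Node 3: (V_3 - V_1)/1.2 + (V_3 - 0)/5100 = 0
Collecting terms (coefficients in siemens):
  0.8883·V_1 - 0.8333·V_3 = 0.25
  0.8335·V_3 - 0.8333·V_1 = 0
Determinant D = (0.8883)(0.8335) - (-0.8333)(-0.8333) = 0.04601
V_1 = [(0.25)(0.8335) - (-0.8333)(0)]/D = 4.529 V
V_3 = [(0.8883)(0) - (0.25)(-0.8333)]/D = 4.528 V
I_R3 = (V_1 - V_3)/R3 = (4.529 - 4.528)/1.2 = 0.0008879 A
|I_R3| = 0.0008879 A

Final answer: |I_R3| = 0.0008879 A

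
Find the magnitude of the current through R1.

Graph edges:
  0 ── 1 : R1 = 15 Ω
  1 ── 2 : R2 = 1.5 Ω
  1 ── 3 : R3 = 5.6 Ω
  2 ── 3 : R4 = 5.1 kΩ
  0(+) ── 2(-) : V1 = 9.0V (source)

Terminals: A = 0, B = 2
Nodal analysis, taking node 2 as the 0 V reference.
Source V1 fixes V_0 = 9 V.
KCL at each unknown node (sum of currents leaving = 0; resistances in Ω):
  Node 1: (V_1 - 9)/15 + (V_1 - 0)/1.5 + (V_1 - V_3)/5.6 = 0
  Node 3: (V_3 - V_1)/5.6 + (V_3 - 0)/5100 = 0
Collecting terms (coefficients in siemens):
  0.9119·V_1 - 0.1786·V_3 = 0.6
  0.1788·V_3 - 0.1786·V_1 = 0
Determinant D = (0.9119)(0.1788) - (-0.1786)(-0.1786) = 0.1311
V_1 = [(0.6)(0.1788) - (-0.1786)(0)]/D = 0.818 V
V_3 = [(0.9119)(0) - (0.6)(-0.1786)]/D = 0.8171 V
I_R1 = (V_0 - V_1)/R1 = (9 - 0.818)/15 = 0.5455 A
|I_R1| = 0.5455 A

Final answer: |I_R1| = 0.5455 A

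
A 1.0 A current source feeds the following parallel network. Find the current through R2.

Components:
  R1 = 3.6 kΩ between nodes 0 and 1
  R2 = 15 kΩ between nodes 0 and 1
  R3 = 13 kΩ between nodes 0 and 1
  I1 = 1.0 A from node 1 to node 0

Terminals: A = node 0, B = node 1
All resistors sit directly between nodes 0 and 1, so they are in parallel and share one voltage V; the full source current 1 A splits among them.
1/R_par = 1/3600 + 1/15000 + 1/13000 = 0.0004214 S  =>  R_par = 2373 Ω
V = I × R_par = 1 × 2373 = 2373 V
I_R2 = V/R2 = 2373/15000 = 0.1582 A

Final answer: 0.1582 A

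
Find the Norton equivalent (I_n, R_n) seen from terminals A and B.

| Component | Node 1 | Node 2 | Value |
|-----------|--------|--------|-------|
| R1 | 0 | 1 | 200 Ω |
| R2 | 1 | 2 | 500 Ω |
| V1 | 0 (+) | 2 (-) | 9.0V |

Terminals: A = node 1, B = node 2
Find the Thévenin equivalent first; then I_n = V_th/R_th and R_n = R_th.
Step 1 — V_th is the open-circuit voltage V_A - V_B (nothing connected across the terminals).
Nodal analysis, taking node 2 as the 0 V reference.
Source V1 fixes V_0 = 9 V.
KCL at each unknown node (sum of currents leaving = 0; resistances in Ω):
  Node 1: (V_1 - 9)/200 + (V_1 - 0)/500 = 0
Collecting terms: 0.007 × V_1 = 0.045  =>  V_1 = 6.429 V
V_th = V_1 - V_2 = 6.429 - 0 = 6.429 V
Step 2 — R_th: zero the source — replace V1 by a short circuit (node 2 merges into node 0) — and find the resistance seen between A (node 1) and B (node 0).
Reduce the network between node 1 (A) and node 0 (B) by series/parallel combination:
  Rp1 = R1 ‖ R2 (parallel, both between nodes 0 and 1) = 1/(1/200 + 1/500) = 142.9 Ω
R_th = 142.9 Ω
I_n = V_th/R_th = 6.429/142.9 = 0.045 A, and R_n = R_th = 142.9 Ω

Final answer: I_n = 0.045 A, R_n = 142.9 Ω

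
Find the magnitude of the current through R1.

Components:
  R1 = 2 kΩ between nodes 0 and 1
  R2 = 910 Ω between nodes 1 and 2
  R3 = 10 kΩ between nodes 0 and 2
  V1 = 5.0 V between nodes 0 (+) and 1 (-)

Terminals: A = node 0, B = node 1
Nodal analysis, taking node 1 as the 0 V reference.
Source V1 fixes V_0 = 5 V.
KCL at each unknown node (sum of currents leaving = 0; resistances in Ω):
  Node 2: (V_2 - 0)/910 + (V_2 - 5)/10000 = 0
Collecting terms: 0.001199 × V_2 = 0.0005  =>  V_2 = 0.417 V
I_R1 = (V_0 - V_1)/R1 = (5 - 0)/2000 = 0.0025 A
|I_R1| = 0.0025 A

Final answer: |I_R1| = 0.0025 A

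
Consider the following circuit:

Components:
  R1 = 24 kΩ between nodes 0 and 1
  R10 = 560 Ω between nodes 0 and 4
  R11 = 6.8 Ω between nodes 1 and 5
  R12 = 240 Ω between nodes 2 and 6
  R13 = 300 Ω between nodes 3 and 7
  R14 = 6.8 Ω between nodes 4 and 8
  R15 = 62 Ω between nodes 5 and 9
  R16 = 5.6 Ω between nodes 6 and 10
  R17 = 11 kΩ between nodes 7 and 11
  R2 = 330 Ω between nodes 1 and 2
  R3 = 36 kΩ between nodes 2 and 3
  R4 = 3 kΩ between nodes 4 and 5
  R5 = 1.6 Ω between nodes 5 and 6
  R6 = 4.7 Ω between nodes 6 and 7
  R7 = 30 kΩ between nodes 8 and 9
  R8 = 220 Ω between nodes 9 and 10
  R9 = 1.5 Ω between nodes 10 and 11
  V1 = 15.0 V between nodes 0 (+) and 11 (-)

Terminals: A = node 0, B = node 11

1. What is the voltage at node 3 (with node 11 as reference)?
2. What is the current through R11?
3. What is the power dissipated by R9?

Nodal analysis, taking node 11 as the 0 V reference.
Source V1 fixes V_0 = 15 V.
KCL at each unknown node (sum of currents leaving = 0; resistances in Ω):
  Node 1: (V_1 - 15)/24000 + (V_1 - V_2)/330 + (V_1 - V_5)/6.8 = 0
  Node 2: (V_2 - V_1)/330 + (V_2 - V_3)/36000 + (V_2 - V_6)/240 = 0
  Node 3: (V_3 - V_2)/36000 + (V_3 - V_7)/300 = 0
  Node 4: (V_4 - V_5)/3000 + (V_4 - 15)/560 + (V_4 - V_8)/6.8 = 0
  Node 5: (V_5 - V_4)/3000 + (V_5 - V_6)/1.6 + (V_5 - V_1)/6.8 + (V_5 - V_9)/62 = 0
  Node 6: (V_6 - V_5)/1.6 + (V_6 - V_7)/4.7 + (V_6 - V_2)/240 + (V_6 - V_10)/5.6 = 0
  Node 7: (V_7 - V_6)/4.7 + (V_7 - V_3)/300 + (V_7 - 0)/11000 = 0
  Node 8: (V_8 - V_9)/30000 + (V_8 - V_4)/6.8 = 0
  Node 9: (V_9 - V_8)/30000 + (V_9 - V_10)/220 + (V_9 - V_5)/62 = 0
  Node 10: (V_10 - V_9)/220 + (V_10 - 0)/1.5 + (V_10 - V_6)/5.6 = 0
Collecting terms (coefficients in siemens):
  0.1501·V_1 - 0.00303·V_2 - 0.1471·V_5 = 0.000625
  0.007225·V_2 - 0.00303·V_1 - 0.00002778·V_3 - 0.004167·V_6 = 0
  0.003361·V_3 - 0.00002778·V_2 - 0.003333·V_7 = 0
  0.1492·V_4 - 0.0003333·V_5 - 0.1471·V_8 = 0.02679
  0.7885·V_5 - 0.1471·V_1 - 0.0003333·V_4 - 0.625·V_6 - 0.01613·V_9 = 0
  1.021·V_6 - 0.004167·V_2 - 0.625·V_5 - 0.2128·V_7 - 0.1786·V_10 = 0
  0.2162·V_7 - 0.003333·V_3 - 0.2128·V_6 = 0
  0.1471·V_8 - 0.1471·V_4 - 0.00003333·V_9 = 0
  0.02071·V_9 - 0.01613·V_5 - 0.00003333·V_8 - 0.004545·V_10 = 0
  0.8498·V_10 - 0.1786·V_6 - 0.004545·V_9 = 0
Solving these 10 simultaneous equations (Gaussian elimination) gives:
  V_1 = 0.04747 V, V_2 = 0.04051 V, V_3 = 0.03551 V, V_4 = 12.45 V
  V_5 = 0.04338 V, V_6 = 0.03549 V, V_7 = 0.03547 V, V_8 = 12.45 V
  V_9 = 0.05553 V, V_10 = 0.007754 V
Part 1:
  Read off the nodal solution: V_3 = 0.03551 V
Part 2:
  I_R11 = (V_1 - V_5)/R11 = (0.04747 - 0.04338)/6.8 = 0.0006019 A
  Magnitude: I_R11 = 0.0006019 A
Part 3:
  I_R9 = (V_10 - V_11)/R9 = (0.007754 - 0)/1.5 = 0.005169 A
  P_R9 = I_R9² × R9 = (0.005169)² × 1.5 = 0.00004008 W

Final answers:
1. V_3 = 0.03551 V
2. I_R11 = 0.0006019 A
3. P_R9 = 4.008e-05 W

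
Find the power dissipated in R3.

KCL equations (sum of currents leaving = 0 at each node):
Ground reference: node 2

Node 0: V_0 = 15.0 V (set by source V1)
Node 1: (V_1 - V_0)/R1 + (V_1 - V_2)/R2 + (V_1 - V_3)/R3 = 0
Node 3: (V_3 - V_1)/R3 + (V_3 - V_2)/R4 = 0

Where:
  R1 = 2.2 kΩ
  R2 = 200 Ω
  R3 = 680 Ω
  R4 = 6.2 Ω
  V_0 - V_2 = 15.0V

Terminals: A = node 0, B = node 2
Nodal analysis, taking node 2 as the 0 V reference.
Source V1 fixes V_0 = 15 V.
KCL at each unknown node (sum of currents leaving = 0; resistances in Ω):
  Node 1: (V_1 - 15)/2200 + (V_1 - 0)/200 + (V_1 - V_3)/680 = 0
  Node 3: (V_3 - V_1)/680 + (V_3 - 0)/6.2 = 0
Collecting terms (coefficients in siemens):
  0.006925·V_1 - 0.001471·V_3 = 0.006818
  0.1628·V_3 - 0.001471·V_1 = 0
Determinant D = (0.006925)(0.1628) - (-0.001471)(-0.001471) = 0.001125
V_1 = [(0.006818)(0.1628) - (-0.001471)(0)]/D = 0.9864 V
V_3 = [(0.006925)(0) - (0.006818)(-0.001471)]/D = 0.008913 V
I_R3 = (V_1 - V_3)/R3 = (0.9864 - 0.008913)/680 = 0.001438 A
P_R3 = I_R3² × R3 = (0.001438)² × 680 = 0.001405 W

Final answer: 0.001405 W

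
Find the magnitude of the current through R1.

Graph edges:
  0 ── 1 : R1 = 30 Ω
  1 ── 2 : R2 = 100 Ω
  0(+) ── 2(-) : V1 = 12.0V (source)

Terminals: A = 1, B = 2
Nodal analysis, taking node 2 as the 0 V reference.
Source V1 fixes V_0 = 12 V.
KCL at each unknown node (sum of currents leaving = 0; resistances in Ω):
  Node 1: (V_1 - 12)/30 + (V_1 - 0)/100 = 0
Collecting terms: 0.04333 × V_1 = 0.4  =>  V_1 = 9.231 V
I_R1 = (V_0 - V_1)/R1 = (12 - 9.231)/30 = 0.09231 A
|I_R1| = 0.09231 A

Final answer: |I_R1| = 0.09231 A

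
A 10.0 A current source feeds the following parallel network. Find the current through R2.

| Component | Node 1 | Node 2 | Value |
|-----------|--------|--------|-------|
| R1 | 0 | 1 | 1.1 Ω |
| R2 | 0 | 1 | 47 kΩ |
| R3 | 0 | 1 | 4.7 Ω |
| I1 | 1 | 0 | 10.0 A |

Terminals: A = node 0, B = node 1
All resistors sit directly between nodes 0 and 1, so they are in parallel and share one voltage V; the full source current 10 A splits among them.
1/R_par = 1/1.1 + 1/47000 + 1/4.7 = 1.122 S  =>  R_par = 0.8914 Ω
V = I × R_par = 10 × 0.8914 = 8.914 V
I_R2 = V/R2 = 8.914/47000 = 0.0001897 A

Final answer: 0.0001897 A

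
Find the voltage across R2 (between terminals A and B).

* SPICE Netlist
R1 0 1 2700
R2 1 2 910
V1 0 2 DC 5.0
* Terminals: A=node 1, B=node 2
R1 and R2 are in series across V1 (node 0 → node 1 → node 2), and the output A–B is taken across R2, so this is a voltage divider.
Series current: I = V1/(R1 + R2) = 5/(2700 + 910) = 5/3610 = 0.001385 A
V_R2 = I × R2 = V1 × R2/(R1 + R2) = 5 × 910/3610 = 1.26 V

Final answer: 1.26 V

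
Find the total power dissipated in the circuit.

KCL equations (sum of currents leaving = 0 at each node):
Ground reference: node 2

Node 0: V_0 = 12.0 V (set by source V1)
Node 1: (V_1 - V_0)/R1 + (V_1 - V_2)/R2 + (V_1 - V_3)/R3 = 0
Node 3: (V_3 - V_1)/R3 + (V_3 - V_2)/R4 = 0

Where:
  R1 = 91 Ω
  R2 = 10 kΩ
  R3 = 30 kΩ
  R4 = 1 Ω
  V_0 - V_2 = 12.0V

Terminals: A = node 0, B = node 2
Nodal analysis, taking node 2 as the 0 V reference.
Source V1 fixes V_0 = 12 V.
KCL at each unknown node (sum of currents leaving = 0; resistances in Ω):
  Node 1: (V_1 - 12)/91 + (V_1 - 0)/10000 + (V_1 - V_3)/30000 = 0
  Node 3: (V_3 - V_1)/30000 + (V_3 - 0)/1 = 0
Collecting terms (coefficients in siemens):
  0.01112·V_1 - 0.00003333·V_3 = 0.1319
  1·V_3 - 0.00003333·V_1 = 0
Determinant D = (0.01112)(1) - (-0.00003333)(-0.00003333) = 0.01112
V_1 = [(0.1319)(1) - (-0.00003333)(0)]/D = 11.86 V
V_3 = [(0.01112)(0) - (0.1319)(-0.00003333)]/D = 0.0003952 V
Power in each resistor, P = (ΔV)²/R:
  P_R1 = (12 - 11.86)²/91 = 0.0002274 W
  P_R2 = (11.86 - 0)²/10000 = 0.01406 W
  P_R3 = (11.86 - 0.0003952)²/30000 = 0.004685 W
  P_R4 = (0 - 0.0003952)²/1 = 0.0000001562 W
P_total = P_R1 + P_R2 + P_R3 + P_R4 = 0.01897 W

Final answer: 0.01897 W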